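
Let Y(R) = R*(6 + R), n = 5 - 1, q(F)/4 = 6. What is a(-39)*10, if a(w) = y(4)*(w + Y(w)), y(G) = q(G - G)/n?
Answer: 74880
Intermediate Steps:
q(F) = 24 (q(F) = 4*6 = 24)
n = 4
y(G) = 6 (y(G) = 24/4 = 24*(¼) = 6)
a(w) = 6*w + 6*w*(6 + w) (a(w) = 6*(w + w*(6 + w)) = 6*w + 6*w*(6 + w))
a(-39)*10 = (6*(-39)*(7 - 39))*10 = (6*(-39)*(-32))*10 = 7488*10 = 74880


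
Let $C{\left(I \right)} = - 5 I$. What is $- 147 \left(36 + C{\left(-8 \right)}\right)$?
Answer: $-11172$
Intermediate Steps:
$- 147 \left(36 + C{\left(-8 \right)}\right) = - 147 \left(36 - -40\right) = - 147 \left(36 + 40\right) = \left(-147\right) 76 = -11172$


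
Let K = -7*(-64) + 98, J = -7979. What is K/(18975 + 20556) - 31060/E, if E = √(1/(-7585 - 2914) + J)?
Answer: 182/13177 + 15530*I*√879517209478/41885761 ≈ 0.013812 + 347.72*I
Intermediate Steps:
E = I*√879517209478/10499 (E = √(1/(-7585 - 2914) - 7979) = √(1/(-10499) - 7979) = √(-1/10499 - 7979) = √(-83771522/10499) = I*√879517209478/10499 ≈ 89.325*I)
K = 546 (K = 448 + 98 = 546)
K/(18975 + 20556) - 31060/E = 546/(18975 + 20556) - 31060*(-I*√879517209478/83771522) = 546/39531 - (-15530)*I*√879517209478/41885761 = 546*(1/39531) + 15530*I*√879517209478/41885761 = 182/13177 + 15530*I*√879517209478/41885761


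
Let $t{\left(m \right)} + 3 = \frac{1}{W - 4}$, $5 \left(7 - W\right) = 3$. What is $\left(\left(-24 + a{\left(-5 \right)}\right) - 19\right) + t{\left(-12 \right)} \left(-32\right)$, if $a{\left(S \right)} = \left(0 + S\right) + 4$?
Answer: $\frac{116}{3} \approx 38.667$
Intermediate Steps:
$W = \frac{32}{5}$ ($W = 7 - \frac{3}{5} = \frac{32}{5} \approx 6.4$)
$a{\left(S \right)} = 4 + S$ ($a{\left(S \right)} = S + 4 = 4 + S$)
$t{\left(m \right)} = - \frac{31}{12}$ ($t{\left(m \right)} = -3 + \frac{1}{\frac{32}{5} - 4} = -3 + \frac{1}{\frac{12}{5}} = -3 + \frac{5}{12} = - \frac{31}{12}$)
$\left(\left(-24 + a{\left(-5 \right)}\right) - 19\right) + t{\left(-12 \right)} \left(-32\right) = \left(\left(-24 + \left(4 - 5\right)\right) - 19\right) - - \frac{248}{3} = \left(\left(-24 - 1\right) - 19\right) + \frac{248}{3} = \left(-25 - 19\right) + \frac{248}{3} = -44 + \frac{248}{3} = \frac{116}{3}$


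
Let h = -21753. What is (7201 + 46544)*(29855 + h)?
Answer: 435441990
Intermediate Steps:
(7201 + 46544)*(29855 + h) = (7201 + 46544)*(29855 - 21753) = 53745*8102 = 435441990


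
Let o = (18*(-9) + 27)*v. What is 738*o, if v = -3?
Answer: 298890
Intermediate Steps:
o = 405 (o = (18*(-9) + 27)*(-3) = (-162 + 27)*(-3) = -135*(-3) = 405)
738*o = 738*405 = 298890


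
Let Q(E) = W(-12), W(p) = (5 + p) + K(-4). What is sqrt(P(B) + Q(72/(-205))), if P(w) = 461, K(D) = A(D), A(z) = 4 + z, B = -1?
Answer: sqrt(454) ≈ 21.307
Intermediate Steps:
K(D) = 4 + D
W(p) = 5 + p (W(p) = (5 + p) + (4 - 4) = (5 + p) + 0 = 5 + p)
Q(E) = -7 (Q(E) = 5 - 12 = -7)
sqrt(P(B) + Q(72/(-205))) = sqrt(461 - 7) = sqrt(454)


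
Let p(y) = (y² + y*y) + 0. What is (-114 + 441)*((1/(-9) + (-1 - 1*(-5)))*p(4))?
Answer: 122080/3 ≈ 40693.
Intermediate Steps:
p(y) = 2*y² (p(y) = (y² + y²) + 0 = 2*y² + 0 = 2*y²)
(-114 + 441)*((1/(-9) + (-1 - 1*(-5)))*p(4)) = (-114 + 441)*((1/(-9) + (-1 - 1*(-5)))*(2*4²)) = 327*((-⅑ + (-1 + 5))*(2*16)) = 327*((-⅑ + 4)*32) = 327*((35/9)*32) = 327*(1120/9) = 122080/3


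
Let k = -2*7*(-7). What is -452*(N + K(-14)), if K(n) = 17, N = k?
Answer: -51980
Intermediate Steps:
k = 98 (k = -14*(-7) = 98)
N = 98
-452*(N + K(-14)) = -452*(98 + 17) = -452*115 = -51980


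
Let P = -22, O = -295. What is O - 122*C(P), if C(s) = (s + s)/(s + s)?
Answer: -417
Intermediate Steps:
C(s) = 1 (C(s) = (2*s)/((2*s)) = (2*s)*(1/(2*s)) = 1)
O - 122*C(P) = -295 - 122*1 = -295 - 122 = -417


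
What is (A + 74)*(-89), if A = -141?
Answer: 5963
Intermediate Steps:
(A + 74)*(-89) = (-141 + 74)*(-89) = -67*(-89) = 5963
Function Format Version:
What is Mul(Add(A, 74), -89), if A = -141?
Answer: 5963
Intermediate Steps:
Mul(Add(A, 74), -89) = Mul(Add(-141, 74), -89) = Mul(-67, -89) = 5963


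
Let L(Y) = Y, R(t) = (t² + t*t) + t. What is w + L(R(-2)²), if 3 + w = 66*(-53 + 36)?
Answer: -1089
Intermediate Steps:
R(t) = t + 2*t² (R(t) = (t² + t²) + t = 2*t² + t = t + 2*t²)
w = -1125 (w = -3 + 66*(-53 + 36) = -3 + 66*(-17) = -3 - 1122 = -1125)
w + L(R(-2)²) = -1125 + (-2*(1 + 2*(-2)))² = -1125 + (-2*(1 - 4))² = -1125 + (-2*(-3))² = -1125 + 6² = -1125 + 36 = -1089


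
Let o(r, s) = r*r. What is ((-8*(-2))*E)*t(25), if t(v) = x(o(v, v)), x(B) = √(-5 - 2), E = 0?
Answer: 0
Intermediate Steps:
o(r, s) = r²
x(B) = I*√7 (x(B) = √(-7) = I*√7)
t(v) = I*√7
((-8*(-2))*E)*t(25) = (-8*(-2)*0)*(I*√7) = (16*0)*(I*√7) = 0*(I*√7) = 0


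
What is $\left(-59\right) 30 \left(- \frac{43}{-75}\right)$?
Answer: $- \frac{5074}{5} \approx -1014.8$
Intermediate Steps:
$\left(-59\right) 30 \left(- \frac{43}{-75}\right) = - 1770 \left(\left(-43\right) \left(- \frac{1}{75}\right)\right) = \left(-1770\right) \frac{43}{75} = - \frac{5074}{5}$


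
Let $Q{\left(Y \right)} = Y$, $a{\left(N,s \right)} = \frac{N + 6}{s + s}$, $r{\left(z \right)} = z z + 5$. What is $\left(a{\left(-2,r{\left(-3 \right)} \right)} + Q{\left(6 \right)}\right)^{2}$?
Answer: $\frac{1849}{49} \approx 37.735$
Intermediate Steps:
$r{\left(z \right)} = 5 + z^{2}$ ($r{\left(z \right)} = z^{2} + 5 = 5 + z^{2}$)
$a{\left(N,s \right)} = \frac{6 + N}{2 s}$
$\left(a{\left(-2,r{\left(-3 \right)} \right)} + Q{\left(6 \right)}\right)^{2} = \left(\frac{6 - 2}{2 \left(5 + \left(-3\right)^{2}\right)} + 6\right)^{2} = \left(\frac{1}{2} \frac{1}{5 + 9} \cdot 4 + 6\right)^{2} = \left(\frac{1}{2} \cdot \frac{1}{14} \cdot 4 + 6\right)^{2} = \left(\frac{1}{7} + 6\right)^{2} = \left(\frac{43}{7}\right)^{2} = \frac{1849}{49}$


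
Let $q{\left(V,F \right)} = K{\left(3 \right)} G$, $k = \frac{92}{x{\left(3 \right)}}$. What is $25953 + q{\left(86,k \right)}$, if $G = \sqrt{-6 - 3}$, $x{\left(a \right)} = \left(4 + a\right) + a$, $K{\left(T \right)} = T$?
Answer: $25953 + 9 i \approx 25953.0 + 9.0 i$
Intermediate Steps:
$x{\left(a \right)} = 4 + 2 a$
$k = \frac{46}{5}$ ($k = \frac{92}{4 + 2 \cdot 3} = \frac{92}{4 + 6} = \frac{92}{10} = 92 \cdot \frac{1}{10} = \frac{46}{5} \approx 9.2$)
$G = 3 i$ ($G = \sqrt{-9} = 3 i \approx 3.0 i$)
$q{\left(V,F \right)} = 9 i$ ($q{\left(V,F \right)} = 3 \cdot 3 i = 9 i$)
$25953 + q{\left(86,k \right)} = 25953 + 9 i$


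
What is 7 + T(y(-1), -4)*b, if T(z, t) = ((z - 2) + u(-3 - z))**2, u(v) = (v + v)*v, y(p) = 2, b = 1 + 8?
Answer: 22507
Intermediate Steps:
b = 9
u(v) = 2*v**2 (u(v) = (2*v)*v = 2*v**2)
T(z, t) = (-2 + z + 2*(-3 - z)**2)**2 (T(z, t) = ((z - 2) + 2*(-3 - z)**2)**2 = ((-2 + z) + 2*(-3 - z)**2)**2 = (-2 + z + 2*(-3 - z)**2)**2)
7 + T(y(-1), -4)*b = 7 + (-2 + 2 + 2*(3 + 2)**2)**2*9 = 7 + (-2 + 2 + 2*5**2)**2*9 = 7 + (-2 + 2 + 2*25)**2*9 = 7 + (-2 + 2 + 50)**2*9 = 7 + 50**2*9 = 7 + 2500*9 = 7 + 22500 = 22507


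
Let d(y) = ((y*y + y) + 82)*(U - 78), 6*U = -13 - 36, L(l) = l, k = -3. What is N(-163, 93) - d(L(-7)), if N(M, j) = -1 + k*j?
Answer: 31214/3 ≈ 10405.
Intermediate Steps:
N(M, j) = -1 - 3*j
U = -49/6 (U = (-13 - 36)/6 = (1/6)*(-49) = -49/6 ≈ -8.1667)
d(y) = -21197/3 - 517*y/6 - 517*y**2/6 (d(y) = ((y*y + y) + 82)*(-49/6 - 78) = ((y**2 + y) + 82)*(-517/6) = ((y + y**2) + 82)*(-517/6) = (82 + y + y**2)*(-517/6) = -21197/3 - 517*y/6 - 517*y**2/6)
N(-163, 93) - d(L(-7)) = (-1 - 3*93) - (-21197/3 - 517/6*(-7) - 517/6*(-7)**2) = (-1 - 279) - (-21197/3 + 3619/6 - 517/6*49) = -280 - (-21197/3 + 3619/6 - 25333/6) = -280 - 1*(-32054/3) = -280 + 32054/3 = 31214/3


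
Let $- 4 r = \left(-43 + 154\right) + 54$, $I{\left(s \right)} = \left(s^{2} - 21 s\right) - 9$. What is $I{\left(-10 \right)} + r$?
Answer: $\frac{1039}{4} \approx 259.75$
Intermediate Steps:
$I{\left(s \right)} = -9 + s^{2} - 21 s$
$r = - \frac{165}{4}$ ($r = - \frac{\left(-43 + 154\right) + 54}{4} = - \frac{111 + 54}{4} = \left(- \frac{1}{4}\right) 165 = - \frac{165}{4} \approx -41.25$)
$I{\left(-10 \right)} + r = \left(-9 + \left(-10\right)^{2} - -210\right) - \frac{165}{4} = \left(-9 + 100 + 210\right) - \frac{165}{4} = 301 - \frac{165}{4} = \frac{1039}{4}$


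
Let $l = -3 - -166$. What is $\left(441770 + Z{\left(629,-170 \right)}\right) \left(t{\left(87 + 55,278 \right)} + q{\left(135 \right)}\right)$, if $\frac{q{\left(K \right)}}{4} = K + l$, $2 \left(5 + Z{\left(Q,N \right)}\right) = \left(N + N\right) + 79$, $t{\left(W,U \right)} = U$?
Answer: $649202715$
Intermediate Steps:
$l = 163$ ($l = -3 + 166 = 163$)
$Z{\left(Q,N \right)} = \frac{69}{2} + N$ ($Z{\left(Q,N \right)} = -5 + \frac{\left(N + N\right) + 79}{2} = -5 + \frac{2 N + 79}{2} = -5 + \frac{79 + 2 N}{2} = -5 + \left(\frac{79}{2} + N\right) = \frac{69}{2} + N$)
$q{\left(K \right)} = 652 + 4 K$ ($q{\left(K \right)} = 4 \left(K + 163\right) = 4 \left(163 + K\right) = 652 + 4 K$)
$\left(441770 + Z{\left(629,-170 \right)}\right) \left(t{\left(87 + 55,278 \right)} + q{\left(135 \right)}\right) = \left(441770 + \left(\frac{69}{2} - 170\right)\right) \left(278 + \left(652 + 4 \cdot 135\right)\right) = \left(441770 - \frac{271}{2}\right) \left(278 + \left(652 + 540\right)\right) = \frac{883269 \left(278 + 1192\right)}{2} = \frac{883269}{2} \cdot 1470 = 649202715$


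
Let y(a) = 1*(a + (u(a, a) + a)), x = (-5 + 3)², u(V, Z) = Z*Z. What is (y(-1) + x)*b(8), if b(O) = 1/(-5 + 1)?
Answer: -¾ ≈ -0.75000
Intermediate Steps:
b(O) = -¼ (b(O) = 1/(-4) = -¼)
u(V, Z) = Z²
x = 4 (x = (-2)² = 4)
y(a) = a² + 2*a (y(a) = 1*(a + (a² + a)) = 1*(a + (a + a²)) = 1*(a² + 2*a) = a² + 2*a)
(y(-1) + x)*b(8) = (-(2 - 1) + 4)*(-¼) = (-1*1 + 4)*(-¼) = (-1 + 4)*(-¼) = 3*(-¼) = -¾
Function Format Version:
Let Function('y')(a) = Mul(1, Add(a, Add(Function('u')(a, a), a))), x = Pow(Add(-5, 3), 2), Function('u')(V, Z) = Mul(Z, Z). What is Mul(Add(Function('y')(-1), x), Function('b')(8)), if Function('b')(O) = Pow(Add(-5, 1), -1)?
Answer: Rational(-3, 4) ≈ -0.75000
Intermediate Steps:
Function('b')(O) = Rational(-1, 4) (Function('b')(O) = Pow(-4, -1) = Rational(-1, 4))
Function('u')(V, Z) = Pow(Z, 2)
x = 4 (x = Pow(-2, 2) = 4)
Function('y')(a) = Add(Pow(a, 2), Mul(2, a)) (Function('y')(a) = Mul(1, Add(a, Add(Pow(a, 2), a))) = Mul(1, Add(a, Add(a, Pow(a, 2)))) = Mul(1, Add(Pow(a, 2), Mul(2, a))) = Add(Pow(a, 2), Mul(2, a)))
Mul(Add(Function('y')(-1), x), Function('b')(8)) = Mul(Add(Mul(-1, Add(2, -1)), 4), Rational(-1, 4)) = Mul(Add(Mul(-1, 1), 4), Rational(-1, 4)) = Mul(Add(-1, 4), Rational(-1, 4)) = Mul(3, Rational(-1, 4)) = Rational(-3, 4)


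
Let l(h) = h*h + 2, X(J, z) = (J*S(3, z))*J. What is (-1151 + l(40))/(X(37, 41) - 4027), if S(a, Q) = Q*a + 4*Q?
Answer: 451/388876 ≈ 0.0011598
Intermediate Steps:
S(a, Q) = 4*Q + Q*a
X(J, z) = 7*z*J² (X(J, z) = (J*(z*(4 + 3)))*J = (J*(z*7))*J = (J*(7*z))*J = (7*J*z)*J = 7*z*J²)
l(h) = 2 + h² (l(h) = h² + 2 = 2 + h²)
(-1151 + l(40))/(X(37, 41) - 4027) = (-1151 + (2 + 40²))/(7*41*37² - 4027) = (-1151 + (2 + 1600))/(7*41*1369 - 4027) = (-1151 + 1602)/(392903 - 4027) = 451/388876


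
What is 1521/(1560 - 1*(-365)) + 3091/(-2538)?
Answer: -2089877/4885650 ≈ -0.42776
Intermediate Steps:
1521/(1560 - 1*(-365)) + 3091/(-2538) = 1521/(1560 + 365) + 3091*(-1/2538) = 1521/1925 - 3091/2538 = -2089877/4885650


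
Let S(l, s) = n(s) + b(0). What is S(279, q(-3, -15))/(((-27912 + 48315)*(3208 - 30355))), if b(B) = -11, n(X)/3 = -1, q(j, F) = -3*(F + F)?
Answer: 14/553880241 ≈ 2.5276e-8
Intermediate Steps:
q(j, F) = -6*F
n(X) = -3 (n(X) = 3*(-1) = -3)
S(l, s) = -14 (S(l, s) = -3 - 11 = -14)
S(279, q(-3, -15))/(((-27912 + 48315)*(3208 - 30355))) = -14*1/((-27912 + 48315)*(3208 - 30355)) = -14/(20403*(-27147)) = -14/(-553880241) = -14*(-1/553880241) = 14/553880241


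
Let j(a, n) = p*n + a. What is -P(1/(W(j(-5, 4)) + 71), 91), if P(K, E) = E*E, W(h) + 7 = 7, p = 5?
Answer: -8281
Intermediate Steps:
j(a, n) = a + 5*n (j(a, n) = 5*n + a = a + 5*n)
W(h) = 0 (W(h) = -7 + 7 = 0)
P(K, E) = E²
-P(1/(W(j(-5, 4)) + 71), 91) = -1*91² = -1*8281 = -8281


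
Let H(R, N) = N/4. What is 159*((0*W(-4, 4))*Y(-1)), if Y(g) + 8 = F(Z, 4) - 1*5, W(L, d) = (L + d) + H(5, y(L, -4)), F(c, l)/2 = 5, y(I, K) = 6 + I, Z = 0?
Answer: 0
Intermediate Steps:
F(c, l) = 10 (F(c, l) = 2*5 = 10)
H(R, N) = N/4 (H(R, N) = N*(¼) = N/4)
W(L, d) = 3/2 + d + 5*L/4 (W(L, d) = (L + d) + (6 + L)/4 = (L + d) + (3/2 + L/4) = 3/2 + d + 5*L/4)
Y(g) = -3 (Y(g) = -8 + (10 - 1*5) = -8 + (10 - 5) = -8 + 5 = -3)
159*((0*W(-4, 4))*Y(-1)) = 159*((0*(3/2 + 4 + (5/4)*(-4)))*(-3)) = 159*((0*(3/2 + 4 - 5))*(-3)) = 159*((0*(½))*(-3)) = 159*(0*(-3)) = 159*0 = 0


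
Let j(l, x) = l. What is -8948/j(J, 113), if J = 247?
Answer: -8948/247 ≈ -36.227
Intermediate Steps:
-8948/j(J, 113) = -8948/247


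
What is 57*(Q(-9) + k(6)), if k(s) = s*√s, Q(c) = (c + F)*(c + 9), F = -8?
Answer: 342*√6 ≈ 837.73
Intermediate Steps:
Q(c) = (-8 + c)*(9 + c) (Q(c) = (c - 8)*(c + 9) = (-8 + c)*(9 + c))
k(s) = s^(3/2)
57*(Q(-9) + k(6)) = 57*((-72 - 9 + (-9)²) + 6^(3/2)) = 57*((-72 - 9 + 81) + 6*√6) = 57*(0 + 6*√6) = 57*(6*√6) = 342*√6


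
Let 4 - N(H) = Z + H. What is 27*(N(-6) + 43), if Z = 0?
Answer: 1431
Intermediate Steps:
N(H) = 4 - H (N(H) = 4 - (0 + H) = 4 - H)
27*(N(-6) + 43) = 27*((4 - 1*(-6)) + 43) = 27*((4 + 6) + 43) = 27*(10 + 43) = 27*53 = 1431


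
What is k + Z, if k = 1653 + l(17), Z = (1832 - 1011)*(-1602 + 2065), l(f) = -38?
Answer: 381738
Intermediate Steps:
Z = 380123 (Z = 821*463 = 380123)
k = 1615 (k = 1653 - 38 = 1615)
k + Z = 1615 + 380123 = 381738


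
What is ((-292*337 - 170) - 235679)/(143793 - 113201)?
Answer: -334253/30592 ≈ -10.926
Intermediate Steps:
((-292*337 - 170) - 235679)/(143793 - 113201) = ((-98404 - 170) - 235679)/30592 = (-98574 - 235679)*(1/30592) = -334253*1/30592 = -334253/30592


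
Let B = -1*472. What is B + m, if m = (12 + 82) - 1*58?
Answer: -436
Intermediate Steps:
B = -472
m = 36 (m = 94 - 58 = 36)
B + m = -472 + 36 = -436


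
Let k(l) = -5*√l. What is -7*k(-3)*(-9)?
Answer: -315*I*√3 ≈ -545.6*I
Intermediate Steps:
-7*k(-3)*(-9) = -(-35)*√(-3)*(-9) = -(-35)*I*√3*(-9) = (35*I*√3)*(-9) = -315*I*√3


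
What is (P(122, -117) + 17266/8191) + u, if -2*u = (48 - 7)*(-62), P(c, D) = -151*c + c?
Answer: -139467273/8191 ≈ -17027.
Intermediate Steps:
P(c, D) = -150*c
u = 1271 (u = -(48 - 7)*(-62)/2 = -41*(-62)/2 = -½*(-2542) = 1271)
(P(122, -117) + 17266/8191) + u = (-150*122 + 17266/8191) + 1271 = (-18300 + 17266*(1/8191)) + 1271 = (-18300 + 17266/8191) + 1271 = -149878034/8191 + 1271 = -139467273/8191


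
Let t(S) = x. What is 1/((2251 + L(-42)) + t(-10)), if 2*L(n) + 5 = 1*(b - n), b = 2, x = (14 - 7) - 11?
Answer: 2/4533 ≈ 0.00044121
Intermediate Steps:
x = -4 (x = 7 - 11 = -4)
L(n) = -3/2 - n/2 (L(n) = -5/2 + (1*(2 - n))/2 = -5/2 + (2 - n)/2 = -5/2 + (1 - n/2) = -3/2 - n/2)
t(S) = -4
1/((2251 + L(-42)) + t(-10)) = 1/((2251 + (-3/2 - 1/2*(-42))) - 4) = 1/((2251 + (-3/2 + 21)) - 4) = 1/((2251 + 39/2) - 4) = 1/(4541/2 - 4) = 1/(4533/2) = 2/4533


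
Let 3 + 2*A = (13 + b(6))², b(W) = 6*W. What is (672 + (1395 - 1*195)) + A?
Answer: 3071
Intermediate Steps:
A = 1199 (A = -3/2 + (13 + 6*6)²/2 = -3/2 + (13 + 36)²/2 = -3/2 + (½)*49² = -3/2 + (½)*2401 = -3/2 + 2401/2 = 1199)
(672 + (1395 - 1*195)) + A = (672 + (1395 - 1*195)) + 1199 = (672 + (1395 - 195)) + 1199 = (672 + 1200) + 1199 = 1872 + 1199 = 3071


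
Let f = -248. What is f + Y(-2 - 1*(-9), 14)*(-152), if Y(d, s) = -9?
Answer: 1120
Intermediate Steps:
f + Y(-2 - 1*(-9), 14)*(-152) = -248 - 9*(-152) = -248 + 1368 = 1120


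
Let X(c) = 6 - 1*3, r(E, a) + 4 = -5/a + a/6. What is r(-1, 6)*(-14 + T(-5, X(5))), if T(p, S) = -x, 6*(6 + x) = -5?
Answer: 989/36 ≈ 27.472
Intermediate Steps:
x = -41/6 (x = -6 + (1/6)*(-5) = -6 - 5/6 = -41/6 ≈ -6.8333)
r(E, a) = -4 - 5/a + a/6 (r(E, a) = -4 + (-5/a + a/6) = -4 - 5/a + a/6)
X(c) = 3 (X(c) = 6 - 3 = 3)
T(p, S) = 41/6 (T(p, S) = -1*(-41/6) = 41/6)
r(-1, 6)*(-14 + T(-5, X(5))) = (-4 - 5/6 + (1/6)*6)*(-14 + 41/6) = (-4 - 5*1/6 + 1)*(-43/6) = (-4 - 5/6 + 1)*(-43/6) = -23/6*(-43/6) = 989/36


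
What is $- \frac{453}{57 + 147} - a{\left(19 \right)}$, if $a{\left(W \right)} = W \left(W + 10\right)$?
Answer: $- \frac{37619}{68} \approx -553.22$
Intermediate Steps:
$a{\left(W \right)} = W \left(10 + W\right)$
$- \frac{453}{57 + 147} - a{\left(19 \right)} = - \frac{453}{57 + 147} - 19 \left(10 + 19\right) = - \frac{453}{204} - 19 \cdot 29 = \left(-453\right) \frac{1}{204} - 551 = - \frac{151}{68} - 551 = - \frac{37619}{68}$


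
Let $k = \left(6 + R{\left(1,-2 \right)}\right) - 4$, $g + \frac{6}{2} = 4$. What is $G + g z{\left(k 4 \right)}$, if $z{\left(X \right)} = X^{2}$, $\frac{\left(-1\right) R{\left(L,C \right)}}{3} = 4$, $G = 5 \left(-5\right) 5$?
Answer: $1475$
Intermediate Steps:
$g = 1$ ($g = -3 + 4 = 1$)
$G = -125$ ($G = \left(-25\right) 5 = -125$)
$R{\left(L,C \right)} = -12$ ($R{\left(L,C \right)} = \left(-3\right) 4 = -12$)
$k = -10$ ($k = \left(6 - 12\right) - 4 = -6 - 4 = -10$)
$G + g z{\left(k 4 \right)} = -125 + 1 \left(\left(-10\right) 4\right)^{2} = -125 + 1 \left(-40\right)^{2} = -125 + 1 \cdot 1600 = -125 + 1600 = 1475$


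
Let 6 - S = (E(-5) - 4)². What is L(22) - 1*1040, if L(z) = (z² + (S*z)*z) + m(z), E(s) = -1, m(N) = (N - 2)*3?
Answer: -9692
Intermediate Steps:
m(N) = -6 + 3*N (m(N) = (-2 + N)*3 = -6 + 3*N)
S = -19 (S = 6 - (-1 - 4)² = 6 - 1*(-5)² = 6 - 1*25 = 6 - 25 = -19)
L(z) = -6 - 18*z² + 3*z (L(z) = (z² + (-19*z)*z) + (-6 + 3*z) = (z² - 19*z²) + (-6 + 3*z) = -18*z² + (-6 + 3*z) = -6 - 18*z² + 3*z)
L(22) - 1*1040 = (-6 - 18*22² + 3*22) - 1*1040 = (-6 - 18*484 + 66) - 1040 = (-6 - 8712 + 66) - 1040 = -8652 - 1040 = -9692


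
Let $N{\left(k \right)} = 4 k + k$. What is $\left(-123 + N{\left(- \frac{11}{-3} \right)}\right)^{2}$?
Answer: $\frac{98596}{9} \approx 10955.0$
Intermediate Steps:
$N{\left(k \right)} = 5 k$
$\left(-123 + N{\left(- \frac{11}{-3} \right)}\right)^{2} = \left(-123 + 5 \left(- \frac{11}{-3}\right)\right)^{2} = \left(-123 + 5 \left(\left(-11\right) \left(- \frac{1}{3}\right)\right)\right)^{2} = \left(-123 + 5 \cdot \frac{11}{3}\right)^{2} = \left(-123 + \frac{55}{3}\right)^{2} = \left(- \frac{314}{3}\right)^{2} = \frac{98596}{9}$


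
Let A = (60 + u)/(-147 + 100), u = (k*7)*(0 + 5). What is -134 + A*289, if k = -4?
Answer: 16822/47 ≈ 357.92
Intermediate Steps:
u = -140 (u = (-4*7)*(0 + 5) = -28*5 = -140)
A = 80/47 (A = (60 - 140)/(-147 + 100) = -80/(-47) = -80*(-1/47) = 80/47 ≈ 1.7021)
-134 + A*289 = -134 + (80/47)*289 = -134 + 23120/47 = 16822/47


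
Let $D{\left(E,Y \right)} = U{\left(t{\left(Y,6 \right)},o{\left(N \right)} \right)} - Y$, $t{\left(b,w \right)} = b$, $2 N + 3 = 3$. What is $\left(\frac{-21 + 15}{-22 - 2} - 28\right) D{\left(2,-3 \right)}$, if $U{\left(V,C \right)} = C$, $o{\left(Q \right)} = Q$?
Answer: $- \frac{333}{4} \approx -83.25$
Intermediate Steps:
$N = 0$ ($N = - \frac{3}{2} + \frac{1}{2} \cdot 3 = - \frac{3}{2} + \frac{3}{2} = 0$)
$D{\left(E,Y \right)} = - Y$ ($D{\left(E,Y \right)} = 0 - Y = - Y$)
$\left(\frac{-21 + 15}{-22 - 2} - 28\right) D{\left(2,-3 \right)} = \left(\frac{-21 + 15}{-22 - 2} - 28\right) \left(\left(-1\right) \left(-3\right)\right) = \left(- \frac{6}{-24} - 28\right) 3 = \left(\left(-6\right) \left(- \frac{1}{24}\right) - 28\right) 3 = \left(\frac{1}{4} - 28\right) 3 = \left(- \frac{111}{4}\right) 3 = - \frac{333}{4}$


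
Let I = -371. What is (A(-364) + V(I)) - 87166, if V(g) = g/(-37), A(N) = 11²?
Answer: -3220294/37 ≈ -87035.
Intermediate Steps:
A(N) = 121
V(g) = -g/37 (V(g) = g*(-1/37) = -g/37)
(A(-364) + V(I)) - 87166 = (121 - 1/37*(-371)) - 87166 = (121 + 371/37) - 87166 = 4848/37 - 87166 = -3220294/37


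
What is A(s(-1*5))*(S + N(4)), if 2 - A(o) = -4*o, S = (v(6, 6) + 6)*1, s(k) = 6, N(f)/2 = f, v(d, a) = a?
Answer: 520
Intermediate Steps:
N(f) = 2*f
S = 12 (S = (6 + 6)*1 = 12*1 = 12)
A(o) = 2 + 4*o (A(o) = 2 - (-4)*o = 2 + 4*o)
A(s(-1*5))*(S + N(4)) = (2 + 4*6)*(12 + 2*4) = (2 + 24)*(12 + 8) = 26*20 = 520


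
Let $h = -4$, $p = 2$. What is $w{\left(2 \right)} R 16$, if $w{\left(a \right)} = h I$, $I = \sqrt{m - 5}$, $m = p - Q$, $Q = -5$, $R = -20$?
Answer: $1280 \sqrt{2} \approx 1810.2$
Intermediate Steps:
$m = 7$ ($m = 2 - -5 = 2 + 5 = 7$)
$I = \sqrt{2}$ ($I = \sqrt{7 - 5} = \sqrt{2} \approx 1.4142$)
$w{\left(a \right)} = - 4 \sqrt{2}$
$w{\left(2 \right)} R 16 = - 4 \sqrt{2} \left(-20\right) 16 = 80 \sqrt{2} \cdot 16 = 1280 \sqrt{2}$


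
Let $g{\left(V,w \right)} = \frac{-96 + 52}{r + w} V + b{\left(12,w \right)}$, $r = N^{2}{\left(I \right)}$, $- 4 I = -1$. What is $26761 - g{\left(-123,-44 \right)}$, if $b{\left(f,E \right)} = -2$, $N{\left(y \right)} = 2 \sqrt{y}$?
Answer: $\frac{1156221}{43} \approx 26889.0$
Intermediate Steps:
$I = \frac{1}{4}$ ($I = \left(- \frac{1}{4}\right) \left(-1\right) = \frac{1}{4} \approx 0.25$)
$r = 1$ ($r = \left(\frac{2}{2}\right)^{2} = \left(2 \cdot \frac{1}{2}\right)^{2} = 1^{2} = 1$)
$g{\left(V,w \right)} = -2 - \frac{44 V}{1 + w}$ ($g{\left(V,w \right)} = \frac{-96 + 52}{1 + w} V - 2 = - \frac{44}{1 + w} V - 2 = - \frac{44 V}{1 + w} - 2 = -2 - \frac{44 V}{1 + w}$)
$26761 - g{\left(-123,-44 \right)} = 26761 - \frac{2 \left(-1 - -44 - -2706\right)}{1 - 44} = 26761 - \frac{2 \left(-1 + 44 + 2706\right)}{-43} = 26761 - 2 \left(- \frac{1}{43}\right) 2749 = 26761 - - \frac{5498}{43} = 26761 + \frac{5498}{43} = \frac{1156221}{43}$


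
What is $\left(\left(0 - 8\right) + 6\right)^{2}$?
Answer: $4$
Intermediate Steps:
$\left(\left(0 - 8\right) + 6\right)^{2} = \left(-8 + 6\right)^{2} = \left(-2\right)^{2} = 4$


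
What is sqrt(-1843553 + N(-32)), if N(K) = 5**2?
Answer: 2*I*sqrt(460882) ≈ 1357.8*I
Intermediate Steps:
N(K) = 25
sqrt(-1843553 + N(-32)) = sqrt(-1843553 + 25) = sqrt(-1843528) = 2*I*sqrt(460882)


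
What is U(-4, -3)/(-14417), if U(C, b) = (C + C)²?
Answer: -64/14417 ≈ -0.0044392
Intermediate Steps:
U(C, b) = 4*C² (U(C, b) = (2*C)² = 4*C²)
U(-4, -3)/(-14417) = (4*(-4)²)/(-14417) = (4*16)*(-1/14417) = 64*(-1/14417) = -64/14417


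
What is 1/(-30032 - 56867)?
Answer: -1/86899 ≈ -1.1508e-5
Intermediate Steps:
1/(-30032 - 56867) = 1/(-86899) = -1/86899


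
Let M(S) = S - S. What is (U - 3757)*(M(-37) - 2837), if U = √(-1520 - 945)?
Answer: 10658609 - 2837*I*√2465 ≈ 1.0659e+7 - 1.4085e+5*I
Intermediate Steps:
M(S) = 0
U = I*√2465 (U = √(-2465) = I*√2465 ≈ 49.649*I)
(U - 3757)*(M(-37) - 2837) = (I*√2465 - 3757)*(0 - 2837) = (-3757 + I*√2465)*(-2837) = 10658609 - 2837*I*√2465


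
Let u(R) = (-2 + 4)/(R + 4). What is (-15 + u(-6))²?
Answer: 256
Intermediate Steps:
u(R) = 2/(4 + R)
(-15 + u(-6))² = (-15 + 2/(4 - 6))² = (-15 + 2/(-2))² = (-15 + 2*(-½))² = (-15 - 1)² = (-16)² = 256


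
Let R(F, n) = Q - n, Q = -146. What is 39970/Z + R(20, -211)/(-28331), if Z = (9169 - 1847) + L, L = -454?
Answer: 565971825/97288654 ≈ 5.8175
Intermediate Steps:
R(F, n) = -146 - n
Z = 6868 (Z = (9169 - 1847) - 454 = 7322 - 454 = 6868)
39970/Z + R(20, -211)/(-28331) = 39970/6868 + (-146 - 1*(-211))/(-28331) = 39970*(1/6868) + (-146 + 211)*(-1/28331) = 19985/3434 + 65*(-1/28331) = 19985/3434 - 65/28331 = 565971825/97288654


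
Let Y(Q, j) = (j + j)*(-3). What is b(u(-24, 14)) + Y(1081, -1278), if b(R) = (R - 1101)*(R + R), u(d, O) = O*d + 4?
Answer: 959180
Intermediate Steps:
Y(Q, j) = -6*j (Y(Q, j) = (2*j)*(-3) = -6*j)
u(d, O) = 4 + O*d
b(R) = 2*R*(-1101 + R) (b(R) = (-1101 + R)*(2*R) = 2*R*(-1101 + R))
b(u(-24, 14)) + Y(1081, -1278) = 2*(4 + 14*(-24))*(-1101 + (4 + 14*(-24))) - 6*(-1278) = 2*(4 - 336)*(-1101 + (4 - 336)) + 7668 = 2*(-332)*(-1101 - 332) + 7668 = 2*(-332)*(-1433) + 7668 = 951512 + 7668 = 959180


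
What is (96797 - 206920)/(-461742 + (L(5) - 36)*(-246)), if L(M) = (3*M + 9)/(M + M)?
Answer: 42355/174414 ≈ 0.24284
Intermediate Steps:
L(M) = (9 + 3*M)/(2*M) (L(M) = (9 + 3*M)/((2*M)) = (9 + 3*M)*(1/(2*M)) = (9 + 3*M)/(2*M))
(96797 - 206920)/(-461742 + (L(5) - 36)*(-246)) = (96797 - 206920)/(-461742 + ((3/2)*(3 + 5)/5 - 36)*(-246)) = -110123/(-461742 + ((3/2)*(⅕)*8 - 36)*(-246)) = -110123/(-461742 + (12/5 - 36)*(-246)) = -110123/(-461742 - 168/5*(-246)) = -110123/(-461742 + 41328/5) = -110123/(-2267382/5) = -110123*(-5/2267382) = 42355/174414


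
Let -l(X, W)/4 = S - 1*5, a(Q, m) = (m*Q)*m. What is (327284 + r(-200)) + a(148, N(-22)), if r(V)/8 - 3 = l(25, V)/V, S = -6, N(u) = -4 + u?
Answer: 10683856/25 ≈ 4.2735e+5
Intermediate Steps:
a(Q, m) = Q*m**2 (a(Q, m) = (Q*m)*m = Q*m**2)
l(X, W) = 44 (l(X, W) = -4*(-6 - 1*5) = -4*(-6 - 5) = -4*(-11) = 44)
r(V) = 24 + 352/V (r(V) = 24 + 8*(44/V) = 24 + 352/V)
(327284 + r(-200)) + a(148, N(-22)) = (327284 + (24 + 352/(-200))) + 148*(-4 - 22)**2 = (327284 + (24 + 352*(-1/200))) + 148*(-26)**2 = (327284 + (24 - 44/25)) + 148*676 = (327284 + 556/25) + 100048 = 8182656/25 + 100048 = 10683856/25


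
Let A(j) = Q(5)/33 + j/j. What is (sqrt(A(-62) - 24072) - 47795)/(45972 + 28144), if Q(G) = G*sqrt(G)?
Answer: -47795/74116 + I*sqrt(26213319 - 165*sqrt(5))/2445828 ≈ -0.64487 + 0.0020933*I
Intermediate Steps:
Q(G) = G**(3/2)
A(j) = 1 + 5*sqrt(5)/33 (A(j) = 5**(3/2)/33 + j/j = (5*sqrt(5))*(1/33) + 1 = 5*sqrt(5)/33 + 1 = 1 + 5*sqrt(5)/33)
(sqrt(A(-62) - 24072) - 47795)/(45972 + 28144) = (sqrt((1 + 5*sqrt(5)/33) - 24072) - 47795)/(45972 + 28144) = (sqrt(-24071 + 5*sqrt(5)/33) - 47795)/74116 = (-47795 + sqrt(-24071 + 5*sqrt(5)/33))*(1/74116) = -47795/74116 + sqrt(-24071 + 5*sqrt(5)/33)/74116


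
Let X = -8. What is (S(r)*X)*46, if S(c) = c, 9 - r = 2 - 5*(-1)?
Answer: -736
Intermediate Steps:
r = 2 (r = 9 - (2 - 5*(-1)) = 9 - (2 + 5) = 9 - 1*7 = 9 - 7 = 2)
(S(r)*X)*46 = (2*(-8))*46 = -16*46 = -736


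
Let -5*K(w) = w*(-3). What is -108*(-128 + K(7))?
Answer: 66852/5 ≈ 13370.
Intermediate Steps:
K(w) = 3*w/5 (K(w) = -w*(-3)/5 = -(-3)*w/5 = 3*w/5)
-108*(-128 + K(7)) = -108*(-128 + (⅗)*7) = -108*(-128 + 21/5) = -108*(-619/5) = 66852/5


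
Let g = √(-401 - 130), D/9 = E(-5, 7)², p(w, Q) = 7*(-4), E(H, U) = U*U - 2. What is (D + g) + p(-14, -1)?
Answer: 19853 + 3*I*√59 ≈ 19853.0 + 23.043*I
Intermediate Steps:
E(H, U) = -2 + U² (E(H, U) = U² - 2 = -2 + U²)
p(w, Q) = -28
D = 19881 (D = 9*(-2 + 7²)² = 9*(-2 + 49)² = 9*47² = 9*2209 = 19881)
g = 3*I*√59 (g = √(-531) = 3*I*√59 ≈ 23.043*I)
(D + g) + p(-14, -1) = (19881 + 3*I*√59) - 28 = 19853 + 3*I*√59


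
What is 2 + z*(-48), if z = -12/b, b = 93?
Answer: 254/31 ≈ 8.1935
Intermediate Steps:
z = -4/31 (z = -12/93 = -12*1/93 = -4/31 ≈ -0.12903)
2 + z*(-48) = 2 - 4/31*(-48) = 2 + 192/31 = 254/31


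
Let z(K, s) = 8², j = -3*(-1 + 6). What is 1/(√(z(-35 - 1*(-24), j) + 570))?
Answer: √634/634 ≈ 0.039715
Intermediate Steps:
j = -15 (j = -3*5 = -15)
z(K, s) = 64
1/(√(z(-35 - 1*(-24), j) + 570)) = 1/(√(64 + 570)) = 1/(√634) = √634/634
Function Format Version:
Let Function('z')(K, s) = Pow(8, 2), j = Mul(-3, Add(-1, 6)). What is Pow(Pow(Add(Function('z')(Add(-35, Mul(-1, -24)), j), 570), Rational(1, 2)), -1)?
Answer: Mul(Rational(1, 634), Pow(634, Rational(1, 2))) ≈ 0.039715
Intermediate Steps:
j = -15 (j = Mul(-3, 5) = -15)
Function('z')(K, s) = 64
Pow(Pow(Add(Function('z')(Add(-35, Mul(-1, -24)), j), 570), Rational(1, 2)), -1) = Pow(Pow(Add(64, 570), Rational(1, 2)), -1) = Pow(Pow(634, Rational(1, 2)), -1) = Mul(Rational(1, 634), Pow(634, Rational(1, 2)))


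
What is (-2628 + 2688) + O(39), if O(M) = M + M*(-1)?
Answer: 60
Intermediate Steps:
O(M) = 0 (O(M) = M - M = 0)
(-2628 + 2688) + O(39) = (-2628 + 2688) + 0 = 60 + 0 = 60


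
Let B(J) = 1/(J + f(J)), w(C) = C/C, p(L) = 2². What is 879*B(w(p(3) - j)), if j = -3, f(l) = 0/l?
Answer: 879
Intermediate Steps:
f(l) = 0
p(L) = 4
w(C) = 1
B(J) = 1/J (B(J) = 1/(J + 0) = 1/J)
879*B(w(p(3) - j)) = 879/1 = 879*1 = 879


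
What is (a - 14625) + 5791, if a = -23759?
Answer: -32593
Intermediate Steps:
(a - 14625) + 5791 = (-23759 - 14625) + 5791 = -38384 + 5791 = -32593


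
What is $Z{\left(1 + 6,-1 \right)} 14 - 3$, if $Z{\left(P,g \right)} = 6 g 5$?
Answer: $-423$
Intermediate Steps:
$Z{\left(P,g \right)} = 30 g$
$Z{\left(1 + 6,-1 \right)} 14 - 3 = 30 \left(-1\right) 14 - 3 = \left(-30\right) 14 - 3 = -420 - 3 = -423$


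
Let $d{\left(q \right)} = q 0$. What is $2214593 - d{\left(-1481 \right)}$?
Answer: $2214593$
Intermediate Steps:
$d{\left(q \right)} = 0$
$2214593 - d{\left(-1481 \right)} = 2214593 - 0 = 2214593 + 0 = 2214593$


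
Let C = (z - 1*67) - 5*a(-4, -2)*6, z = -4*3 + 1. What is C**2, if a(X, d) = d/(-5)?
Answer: 8100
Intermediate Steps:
a(X, d) = -d/5 (a(X, d) = d*(-1/5) = -d/5)
z = -11 (z = -12 + 1 = -11)
C = -90 (C = (-11 - 1*67) - (-1)*(-2)*6 = (-11 - 67) - 5*2/5*6 = -78 - 2*6 = -78 - 12 = -90)
C**2 = (-90)**2 = 8100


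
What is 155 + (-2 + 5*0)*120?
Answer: -85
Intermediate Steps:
155 + (-2 + 5*0)*120 = 155 + (-2 + 0)*120 = 155 - 2*120 = 155 - 240 = -85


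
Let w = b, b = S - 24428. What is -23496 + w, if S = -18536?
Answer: -66460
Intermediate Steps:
b = -42964 (b = -18536 - 24428 = -42964)
w = -42964
-23496 + w = -23496 - 42964 = -66460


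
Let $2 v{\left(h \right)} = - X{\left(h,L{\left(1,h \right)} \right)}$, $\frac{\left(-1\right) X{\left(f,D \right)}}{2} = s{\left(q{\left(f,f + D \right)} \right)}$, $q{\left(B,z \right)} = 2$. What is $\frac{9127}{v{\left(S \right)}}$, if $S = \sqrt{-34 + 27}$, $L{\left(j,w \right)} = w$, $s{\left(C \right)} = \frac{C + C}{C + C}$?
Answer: $9127$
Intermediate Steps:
$s{\left(C \right)} = 1$ ($s{\left(C \right)} = \frac{2 C}{2 C} = 2 C \frac{1}{2 C} = 1$)
$X{\left(f,D \right)} = -2$ ($X{\left(f,D \right)} = \left(-2\right) 1 = -2$)
$S = i \sqrt{7}$ ($S = \sqrt{-7} = i \sqrt{7} \approx 2.6458 i$)
$v{\left(h \right)} = 1$ ($v{\left(h \right)} = \frac{\left(-1\right) \left(-2\right)}{2} = \frac{1}{2} \cdot 2 = 1$)
$\frac{9127}{v{\left(S \right)}} = \frac{9127}{1} = 9127 \cdot 1 = 9127$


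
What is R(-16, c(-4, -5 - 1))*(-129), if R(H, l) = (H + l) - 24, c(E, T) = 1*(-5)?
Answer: 5805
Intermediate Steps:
c(E, T) = -5
R(H, l) = -24 + H + l
R(-16, c(-4, -5 - 1))*(-129) = (-24 - 16 - 5)*(-129) = -45*(-129) = 5805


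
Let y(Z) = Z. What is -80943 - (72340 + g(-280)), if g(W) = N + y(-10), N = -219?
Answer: -153054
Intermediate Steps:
g(W) = -229 (g(W) = -219 - 10 = -229)
-80943 - (72340 + g(-280)) = -80943 - (72340 - 229) = -80943 - 1*72111 = -80943 - 72111 = -153054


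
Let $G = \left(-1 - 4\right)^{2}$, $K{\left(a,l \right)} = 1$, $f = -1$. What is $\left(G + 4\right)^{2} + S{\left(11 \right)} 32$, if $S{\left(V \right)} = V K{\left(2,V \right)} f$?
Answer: $489$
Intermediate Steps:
$G = 25$ ($G = \left(-5\right)^{2} = 25$)
$S{\left(V \right)} = - V$ ($S{\left(V \right)} = V 1 \left(-1\right) = V \left(-1\right) = - V$)
$\left(G + 4\right)^{2} + S{\left(11 \right)} 32 = \left(25 + 4\right)^{2} + \left(-1\right) 11 \cdot 32 = 29^{2} - 352 = 841 - 352 = 489$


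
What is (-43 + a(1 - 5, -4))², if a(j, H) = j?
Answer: 2209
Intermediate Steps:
(-43 + a(1 - 5, -4))² = (-43 + (1 - 5))² = (-43 - 4)² = (-47)² = 2209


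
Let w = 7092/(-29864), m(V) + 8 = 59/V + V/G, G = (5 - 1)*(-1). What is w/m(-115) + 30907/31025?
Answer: 353793975343/359378056475 ≈ 0.98446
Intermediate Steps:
G = -4 (G = 4*(-1) = -4)
m(V) = -8 + 59/V - V/4 (m(V) = -8 + (59/V + V/(-4)) = -8 + (59/V + V*(-¼)) = -8 + (59/V - V/4) = -8 + 59/V - V/4)
w = -1773/7466 (w = 7092*(-1/29864) = -1773/7466 ≈ -0.23748)
w/m(-115) + 30907/31025 = -1773/(7466*(-8 + 59/(-115) - ¼*(-115))) + 30907/31025 = -1773/(7466*(-8 + 59*(-1/115) + 115/4)) + 30907*(1/31025) = -1773/(7466*(-8 - 59/115 + 115/4)) + 30907/31025 = -1773/(7466*9309/460) + 30907/31025 = -1773/7466*460/9309 + 30907/31025 = -135930/11583499 + 30907/31025 = 353793975343/359378056475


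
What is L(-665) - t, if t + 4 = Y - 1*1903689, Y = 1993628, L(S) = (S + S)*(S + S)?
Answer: 1678965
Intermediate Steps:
L(S) = 4*S² (L(S) = (2*S)*(2*S) = 4*S²)
t = 89935 (t = -4 + (1993628 - 1*1903689) = -4 + (1993628 - 1903689) = -4 + 89939 = 89935)
L(-665) - t = 4*(-665)² - 1*89935 = 4*442225 - 89935 = 1768900 - 89935 = 1678965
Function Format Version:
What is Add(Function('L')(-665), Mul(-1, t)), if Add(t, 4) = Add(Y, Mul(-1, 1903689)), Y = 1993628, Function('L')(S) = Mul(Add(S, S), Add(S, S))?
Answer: 1678965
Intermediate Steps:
Function('L')(S) = Mul(4, Pow(S, 2)) (Function('L')(S) = Mul(Mul(2, S), Mul(2, S)) = Mul(4, Pow(S, 2)))
t = 89935 (t = Add(-4, Add(1993628, Mul(-1, 1903689))) = Add(-4, Add(1993628, -1903689)) = Add(-4, 89939) = 89935)
Add(Function('L')(-665), Mul(-1, t)) = Add(Mul(4, Pow(-665, 2)), Mul(-1, 89935)) = Add(Mul(4, 442225), -89935) = Add(1768900, -89935) = 1678965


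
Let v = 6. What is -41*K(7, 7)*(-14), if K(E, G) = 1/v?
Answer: 287/3 ≈ 95.667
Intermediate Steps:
K(E, G) = 1/6
-41*K(7, 7)*(-14) = -41*1/6*(-14) = -41/6*(-14) = 287/3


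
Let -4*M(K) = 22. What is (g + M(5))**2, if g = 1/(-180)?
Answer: 982081/32400 ≈ 30.311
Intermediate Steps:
g = -1/180 ≈ -0.0055556
M(K) = -11/2 (M(K) = -1/4*22 = -11/2)
(g + M(5))**2 = (-1/180 - 11/2)**2 = (-991/180)**2 = 982081/32400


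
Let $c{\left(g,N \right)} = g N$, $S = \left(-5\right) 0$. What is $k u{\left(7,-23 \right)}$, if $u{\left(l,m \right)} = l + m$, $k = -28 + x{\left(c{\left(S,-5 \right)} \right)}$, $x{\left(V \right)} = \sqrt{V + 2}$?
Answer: $448 - 16 \sqrt{2} \approx 425.37$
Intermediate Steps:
$S = 0$
$c{\left(g,N \right)} = N g$
$x{\left(V \right)} = \sqrt{2 + V}$
$k = -28 + \sqrt{2}$ ($k = -28 + \sqrt{2 - 0} = -28 + \sqrt{2 + 0} = -28 + \sqrt{2} \approx -26.586$)
$k u{\left(7,-23 \right)} = \left(-28 + \sqrt{2}\right) \left(7 - 23\right) = \left(-28 + \sqrt{2}\right) \left(-16\right) = 448 - 16 \sqrt{2}$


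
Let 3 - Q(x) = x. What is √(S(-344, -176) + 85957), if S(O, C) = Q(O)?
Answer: 4*√5394 ≈ 293.78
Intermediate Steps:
Q(x) = 3 - x
S(O, C) = 3 - O
√(S(-344, -176) + 85957) = √((3 - 1*(-344)) + 85957) = √((3 + 344) + 85957) = √(347 + 85957) = √86304 = 4*√5394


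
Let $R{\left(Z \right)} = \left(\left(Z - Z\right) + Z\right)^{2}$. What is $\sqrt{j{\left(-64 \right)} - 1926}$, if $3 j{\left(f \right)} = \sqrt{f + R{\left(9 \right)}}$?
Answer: $\frac{\sqrt{-17334 + 3 \sqrt{17}}}{3} \approx 43.871 i$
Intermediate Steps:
$R{\left(Z \right)} = Z^{2}$ ($R{\left(Z \right)} = \left(0 + Z\right)^{2} = Z^{2}$)
$j{\left(f \right)} = \frac{\sqrt{81 + f}}{3}$ ($j{\left(f \right)} = \frac{\sqrt{f + 9^{2}}}{3} = \frac{\sqrt{f + 81}}{3} = \frac{\sqrt{81 + f}}{3}$)
$\sqrt{j{\left(-64 \right)} - 1926} = \sqrt{\frac{\sqrt{81 - 64}}{3} - 1926} = \sqrt{\frac{\sqrt{17}}{3} - 1926} = \sqrt{-1926 + \frac{\sqrt{17}}{3}}$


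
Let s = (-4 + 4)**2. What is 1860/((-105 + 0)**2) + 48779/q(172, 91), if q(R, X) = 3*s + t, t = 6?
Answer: 3983701/490 ≈ 8130.0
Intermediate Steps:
s = 0 (s = 0**2 = 0)
q(R, X) = 6 (q(R, X) = 3*0 + 6 = 0 + 6 = 6)
1860/((-105 + 0)**2) + 48779/q(172, 91) = 1860/((-105 + 0)**2) + 48779/6 = 1860/((-105)**2) + 48779*(1/6) = 1860/11025 + 48779/6 = 1860*(1/11025) + 48779/6 = 124/735 + 48779/6 = 3983701/490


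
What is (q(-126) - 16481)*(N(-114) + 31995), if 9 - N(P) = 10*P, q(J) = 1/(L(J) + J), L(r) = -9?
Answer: -24581092928/45 ≈ -5.4625e+8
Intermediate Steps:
q(J) = 1/(-9 + J)
N(P) = 9 - 10*P
(q(-126) - 16481)*(N(-114) + 31995) = (1/(-9 - 126) - 16481)*((9 - 10*(-114)) + 31995) = (1/(-135) - 16481)*((9 + 1140) + 31995) = (-1/135 - 16481)*(1149 + 31995) = -2224936/135*33144 = -24581092928/45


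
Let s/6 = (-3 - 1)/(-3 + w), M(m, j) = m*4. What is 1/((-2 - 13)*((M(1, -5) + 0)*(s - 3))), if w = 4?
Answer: 1/1620 ≈ 0.00061728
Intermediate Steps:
M(m, j) = 4*m
s = -24 (s = 6*((-3 - 1)/(-3 + 4)) = 6*(-4/1) = 6*(-4*1) = 6*(-4) = -24)
1/((-2 - 13)*((M(1, -5) + 0)*(s - 3))) = 1/((-2 - 13)*((4*1 + 0)*(-24 - 3))) = 1/(-15*(4 + 0)*(-27)) = 1/(-60*(-27)) = 1/(-15*(-108)) = 1/1620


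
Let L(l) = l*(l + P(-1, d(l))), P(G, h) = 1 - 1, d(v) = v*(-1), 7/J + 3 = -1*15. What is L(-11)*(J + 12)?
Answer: 25289/18 ≈ 1404.9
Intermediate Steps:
J = -7/18 (J = 7/(-3 - 1*15) = 7/(-3 - 15) = 7/(-18) = 7*(-1/18) = -7/18 ≈ -0.38889)
d(v) = -v
P(G, h) = 0
L(l) = l² (L(l) = l*(l + 0) = l*l = l²)
L(-11)*(J + 12) = (-11)²*(-7/18 + 12) = 121*(209/18) = 25289/18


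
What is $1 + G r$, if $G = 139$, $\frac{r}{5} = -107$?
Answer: $-74364$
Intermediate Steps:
$r = -535$ ($r = 5 \left(-107\right) = -535$)
$1 + G r = 1 + 139 \left(-535\right) = 1 - 74365 = -74364$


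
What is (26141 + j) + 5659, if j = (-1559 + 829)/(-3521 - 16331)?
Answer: 315647165/9926 ≈ 31800.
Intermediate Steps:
j = 365/9926 (j = -730/(-19852) = -730*(-1/19852) = 365/9926 ≈ 0.036772)
(26141 + j) + 5659 = (26141 + 365/9926) + 5659 = 259475931/9926 + 5659 = 315647165/9926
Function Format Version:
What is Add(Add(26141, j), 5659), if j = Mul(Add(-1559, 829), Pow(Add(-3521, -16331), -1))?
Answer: Rational(315647165, 9926) ≈ 31800.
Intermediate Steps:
j = Rational(365, 9926) (j = Mul(-730, Pow(-19852, -1)) = Mul(-730, Rational(-1, 19852)) = Rational(365, 9926) ≈ 0.036772)
Add(Add(26141, j), 5659) = Add(Add(26141, Rational(365, 9926)), 5659) = Add(Rational(259475931, 9926), 5659) = Rational(315647165, 9926)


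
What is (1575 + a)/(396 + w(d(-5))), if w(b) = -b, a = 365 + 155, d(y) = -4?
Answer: 419/80 ≈ 5.2375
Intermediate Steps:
a = 520
(1575 + a)/(396 + w(d(-5))) = (1575 + 520)/(396 - 1*(-4)) = 2095/(396 + 4) = 2095/400 = 2095*(1/400) = 419/80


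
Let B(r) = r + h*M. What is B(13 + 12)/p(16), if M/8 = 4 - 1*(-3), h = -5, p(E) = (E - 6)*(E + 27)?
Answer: -51/86 ≈ -0.59302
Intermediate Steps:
p(E) = (-6 + E)*(27 + E)
M = 56 (M = 8*(4 - 1*(-3)) = 8*(4 + 3) = 8*7 = 56)
B(r) = -280 + r (B(r) = r - 5*56 = r - 280 = -280 + r)
B(13 + 12)/p(16) = (-280 + (13 + 12))/(-162 + 16² + 21*16) = (-280 + 25)/(-162 + 256 + 336) = -255/430 = -255*1/430 = -51/86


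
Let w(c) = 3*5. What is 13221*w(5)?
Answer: 198315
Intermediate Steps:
w(c) = 15
13221*w(5) = 13221*15 = 198315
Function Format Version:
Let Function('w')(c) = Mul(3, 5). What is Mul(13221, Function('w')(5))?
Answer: 198315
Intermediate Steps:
Function('w')(c) = 15
Mul(13221, Function('w')(5)) = Mul(13221, 15) = 198315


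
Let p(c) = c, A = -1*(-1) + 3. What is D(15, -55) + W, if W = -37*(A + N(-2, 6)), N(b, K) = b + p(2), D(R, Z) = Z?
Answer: -203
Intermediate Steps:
A = 4 (A = 1 + 3 = 4)
N(b, K) = 2 + b (N(b, K) = b + 2 = 2 + b)
W = -148 (W = -37*(4 + (2 - 2)) = -37*(4 + 0) = -37*4 = -148)
D(15, -55) + W = -55 - 148 = -203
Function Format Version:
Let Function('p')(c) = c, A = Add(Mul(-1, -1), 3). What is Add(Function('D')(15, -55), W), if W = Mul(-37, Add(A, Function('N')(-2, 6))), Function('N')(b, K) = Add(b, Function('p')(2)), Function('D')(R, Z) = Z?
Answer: -203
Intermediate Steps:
A = 4 (A = Add(1, 3) = 4)
Function('N')(b, K) = Add(2, b) (Function('N')(b, K) = Add(b, 2) = Add(2, b))
W = -148 (W = Mul(-37, Add(4, Add(2, -2))) = Mul(-37, Add(4, 0)) = Mul(-37, 4) = -148)
Add(Function('D')(15, -55), W) = Add(-55, -148) = -203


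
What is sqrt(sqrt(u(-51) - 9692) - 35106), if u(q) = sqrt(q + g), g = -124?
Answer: sqrt(-35106 + sqrt(-9692 + 5*I*sqrt(7))) ≈ 0.2627 + 187.37*I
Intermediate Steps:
u(q) = sqrt(-124 + q) (u(q) = sqrt(q - 124) = sqrt(-124 + q))
sqrt(sqrt(u(-51) - 9692) - 35106) = sqrt(sqrt(sqrt(-124 - 51) - 9692) - 35106) = sqrt(sqrt(sqrt(-175) - 9692) - 35106) = sqrt(sqrt(5*I*sqrt(7) - 9692) - 35106) = sqrt(sqrt(-9692 + 5*I*sqrt(7)) - 35106) = sqrt(-35106 + sqrt(-9692 + 5*I*sqrt(7)))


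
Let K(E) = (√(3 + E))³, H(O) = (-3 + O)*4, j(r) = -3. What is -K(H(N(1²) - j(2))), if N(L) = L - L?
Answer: -3*√3 ≈ -5.1962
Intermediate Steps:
N(L) = 0
H(O) = -12 + 4*O
K(E) = (3 + E)^(3/2)
-K(H(N(1²) - j(2))) = -(3 + (-12 + 4*(0 - 1*(-3))))^(3/2) = -(3 + (-12 + 4*(0 + 3)))^(3/2) = -(3 + (-12 + 4*3))^(3/2) = -(3 + (-12 + 12))^(3/2) = -(3 + 0)^(3/2) = -3^(3/2) = -3*√3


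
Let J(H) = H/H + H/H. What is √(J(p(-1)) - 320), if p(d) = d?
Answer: I*√318 ≈ 17.833*I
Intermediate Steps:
J(H) = 2 (J(H) = 1 + 1 = 2)
√(J(p(-1)) - 320) = √(2 - 320) = √(-318) = I*√318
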